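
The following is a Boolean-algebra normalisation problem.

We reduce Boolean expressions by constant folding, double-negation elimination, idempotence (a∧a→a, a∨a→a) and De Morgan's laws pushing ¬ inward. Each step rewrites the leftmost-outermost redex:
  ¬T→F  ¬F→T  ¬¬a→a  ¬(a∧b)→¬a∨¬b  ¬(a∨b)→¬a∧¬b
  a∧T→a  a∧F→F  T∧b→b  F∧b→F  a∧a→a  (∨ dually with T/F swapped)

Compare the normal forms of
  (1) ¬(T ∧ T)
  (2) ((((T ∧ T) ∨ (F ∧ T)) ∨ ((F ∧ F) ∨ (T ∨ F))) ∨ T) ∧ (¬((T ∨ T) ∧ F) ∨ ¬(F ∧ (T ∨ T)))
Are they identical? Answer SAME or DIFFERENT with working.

Answer: DIFFERENT — A ⇓ F, B ⇓ T

Working:
Term A:
  start: ¬(T ∧ T)
  [1] ¬T ∨ ¬T
  [2] ¬T
  [3] F

Term B:
  start: ((((T ∧ T) ∨ (F ∧ T)) ∨ ((F ∧ F) ∨ (T ∨ F))) ∨ T) ∧ (¬((T ∨ T) ∧ F) ∨ ¬(F ∧ (T ∨ T)))
  [1] T ∧ (¬((T ∨ T) ∧ F) ∨ ¬(F ∧ (T ∨ T)))
  [2] ¬((T ∨ T) ∧ F) ∨ ¬(F ∧ (T ∨ T))
  [3] (¬(T ∨ T) ∨ ¬F) ∨ ¬(F ∧ (T ∨ T))
  [4] ((¬T ∧ ¬T) ∨ ¬F) ∨ ¬(F ∧ (T ∨ T))
  [5] (¬T ∨ ¬F) ∨ ¬(F ∧ (T ∨ T))
  [6] (F ∨ ¬F) ∨ ¬(F ∧ (T ∨ T))
  [7] ¬F ∨ ¬(F ∧ (T ∨ T))
  [8] T ∨ ¬(F ∧ (T ∨ T))
  [9] T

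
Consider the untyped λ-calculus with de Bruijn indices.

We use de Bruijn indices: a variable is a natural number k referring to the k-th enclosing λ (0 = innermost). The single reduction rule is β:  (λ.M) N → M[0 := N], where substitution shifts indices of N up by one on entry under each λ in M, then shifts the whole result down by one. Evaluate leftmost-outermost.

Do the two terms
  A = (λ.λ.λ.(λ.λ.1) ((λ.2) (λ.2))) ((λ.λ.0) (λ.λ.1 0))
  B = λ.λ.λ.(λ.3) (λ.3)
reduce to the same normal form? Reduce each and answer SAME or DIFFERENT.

Answer: SAME — A ⇓ λ.λ.λ.2, B ⇓ λ.λ.λ.2

Working:
Term A:
  start: (λ.λ.λ.(λ.λ.1) ((λ.2) (λ.2))) ((λ.λ.0) (λ.λ.1 0))
  step 1: λ.λ.(λ.λ.1) ((λ.2) (λ.2))
  step 2: λ.λ.λ.(λ.3) (λ.3)
  step 3: λ.λ.λ.2

Term B:
  start: λ.λ.λ.(λ.3) (λ.3)
  step 1: λ.λ.λ.2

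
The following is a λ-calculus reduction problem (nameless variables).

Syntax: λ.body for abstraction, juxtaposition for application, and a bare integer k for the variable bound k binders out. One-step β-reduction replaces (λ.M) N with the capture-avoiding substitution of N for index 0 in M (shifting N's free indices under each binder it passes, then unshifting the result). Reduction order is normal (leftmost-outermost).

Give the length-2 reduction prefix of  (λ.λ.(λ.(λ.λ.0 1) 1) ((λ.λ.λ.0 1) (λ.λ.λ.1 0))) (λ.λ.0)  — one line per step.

Answer: after 2 steps: λ.(λ.λ.0 1) 0

Derivation:
  start: (λ.λ.(λ.(λ.λ.0 1) 1) ((λ.λ.λ.0 1) (λ.λ.λ.1 0))) (λ.λ.0)
  [1] λ.(λ.(λ.λ.0 1) 1) ((λ.λ.λ.0 1) (λ.λ.λ.1 0))
  [2] λ.(λ.λ.0 1) 0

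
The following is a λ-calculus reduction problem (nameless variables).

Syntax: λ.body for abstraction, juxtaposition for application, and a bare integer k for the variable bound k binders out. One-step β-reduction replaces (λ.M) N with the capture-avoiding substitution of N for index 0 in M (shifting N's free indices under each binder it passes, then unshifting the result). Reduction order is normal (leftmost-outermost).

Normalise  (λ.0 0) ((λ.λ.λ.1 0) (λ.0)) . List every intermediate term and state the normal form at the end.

  start: (λ.0 0) ((λ.λ.λ.1 0) (λ.0))
  step 1: (λ.λ.λ.1 0) (λ.0) ((λ.λ.λ.1 0) (λ.0))
  step 2: (λ.λ.1 0) ((λ.λ.λ.1 0) (λ.0))
  step 3: λ.(λ.λ.λ.1 0) (λ.0) 0
  step 4: λ.(λ.λ.1 0) 0
  step 5: λ.λ.1 0

Answer: normal form = λ.λ.1 0  (in 5 steps)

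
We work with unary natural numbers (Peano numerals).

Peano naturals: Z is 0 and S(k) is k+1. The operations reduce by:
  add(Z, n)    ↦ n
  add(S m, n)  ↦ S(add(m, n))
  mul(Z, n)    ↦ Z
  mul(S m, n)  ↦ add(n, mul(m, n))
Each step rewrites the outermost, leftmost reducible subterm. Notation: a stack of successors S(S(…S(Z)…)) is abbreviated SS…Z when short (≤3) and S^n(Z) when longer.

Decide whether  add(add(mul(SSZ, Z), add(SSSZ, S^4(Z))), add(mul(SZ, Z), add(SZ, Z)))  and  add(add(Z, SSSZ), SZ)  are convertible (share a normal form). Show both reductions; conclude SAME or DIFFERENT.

Term A:
  start: add(add(mul(SSZ, Z), add(SSSZ, S^4(Z))), add(mul(SZ, Z), add(SZ, Z)))
  →1  add(add(add(Z, mul(SZ, Z)), add(SSSZ, S^4(Z))), add(mul(SZ, Z), add(SZ, Z)))
  →2  add(add(mul(SZ, Z), add(SSSZ, S^4(Z))), add(mul(SZ, Z), add(SZ, Z)))
  →3  add(add(add(Z, mul(Z, Z)), add(SSSZ, S^4(Z))), add(mul(SZ, Z), add(SZ, Z)))
  →4  add(add(mul(Z, Z), add(SSSZ, S^4(Z))), add(mul(SZ, Z), add(SZ, Z)))
  →5  add(add(Z, add(SSSZ, S^4(Z))), add(mul(SZ, Z), add(SZ, Z)))
  →6  add(add(SSSZ, S^4(Z)), add(mul(SZ, Z), add(SZ, Z)))
  →7  add(S(add(SSZ, S^4(Z))), add(mul(SZ, Z), add(SZ, Z)))
  →8  S(add(add(SSZ, S^4(Z)), add(mul(SZ, Z), add(SZ, Z))))
  →9  S(add(S(add(SZ, S^4(Z))), add(mul(SZ, Z), add(SZ, Z))))
  →10  S(S(add(add(SZ, S^4(Z)), add(mul(SZ, Z), add(SZ, Z)))))
  →11  S(S(add(S(add(Z, S^4(Z))), add(mul(SZ, Z), add(SZ, Z)))))
  →12  S(S(S(add(add(Z, S^4(Z)), add(mul(SZ, Z), add(SZ, Z))))))
  →13  S(S(S(add(S^4(Z), add(mul(SZ, Z), add(SZ, Z))))))
  →14  S(S(S(S(add(SSSZ, add(mul(SZ, Z), add(SZ, Z)))))))
  →15  S(S(S(S(S(add(SSZ, add(mul(SZ, Z), add(SZ, Z))))))))
  →16  S(S(S(S(S(S(add(SZ, add(mul(SZ, Z), add(SZ, Z)))))))))
  →17  S(S(S(S(S(S(S(add(Z, add(mul(SZ, Z), add(SZ, Z))))))))))
  →18  S(S(S(S(S(S(S(add(mul(SZ, Z), add(SZ, Z)))))))))
  →19  S(S(S(S(S(S(S(add(add(Z, mul(Z, Z)), add(SZ, Z)))))))))
  →20  S(S(S(S(S(S(S(add(mul(Z, Z), add(SZ, Z)))))))))
  →21  S(S(S(S(S(S(S(add(Z, add(SZ, Z)))))))))
  →22  S(S(S(S(S(S(S(add(SZ, Z))))))))
  →23  S(S(S(S(S(S(S(S(add(Z, Z)))))))))
  →24  S^8(Z)

Term B:
  start: add(add(Z, SSSZ), SZ)
  →1  add(SSSZ, SZ)
  →2  S(add(SSZ, SZ))
  →3  S(S(add(SZ, SZ)))
  →4  S(S(S(add(Z, SZ))))
  →5  S^4(Z)

Answer: DIFFERENT — A ⇓ S^8(Z), B ⇓ S^4(Z)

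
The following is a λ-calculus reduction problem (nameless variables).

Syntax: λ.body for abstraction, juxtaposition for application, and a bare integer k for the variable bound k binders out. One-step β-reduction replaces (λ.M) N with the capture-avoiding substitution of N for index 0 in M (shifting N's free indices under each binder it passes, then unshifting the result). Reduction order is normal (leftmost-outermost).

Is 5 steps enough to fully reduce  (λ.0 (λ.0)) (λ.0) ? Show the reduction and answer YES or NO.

Answer: YES — reaches normal form λ.0 in 2 ≤ 5 steps

Derivation:
  start: (λ.0 (λ.0)) (λ.0)
  →1  (λ.0) (λ.0)
  →2  λ.0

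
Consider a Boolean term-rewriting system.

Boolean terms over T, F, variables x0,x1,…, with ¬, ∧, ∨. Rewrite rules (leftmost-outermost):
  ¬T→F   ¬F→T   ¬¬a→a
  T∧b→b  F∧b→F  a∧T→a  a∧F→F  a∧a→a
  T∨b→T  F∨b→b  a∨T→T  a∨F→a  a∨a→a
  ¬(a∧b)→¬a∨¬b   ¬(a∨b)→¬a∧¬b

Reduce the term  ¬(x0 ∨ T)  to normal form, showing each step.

Answer: normal form = F  (in 3 steps)

Reduction:
  start: ¬(x0 ∨ T)
  →1  ¬x0 ∧ ¬T
  →2  ¬x0 ∧ F
  →3  F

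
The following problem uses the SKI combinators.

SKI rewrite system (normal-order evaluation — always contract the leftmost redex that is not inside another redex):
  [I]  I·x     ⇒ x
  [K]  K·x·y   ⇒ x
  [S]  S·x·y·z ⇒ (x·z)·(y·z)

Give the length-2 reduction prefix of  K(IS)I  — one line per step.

  start: K(IS)I
  step 1: IS
  step 2: S

Answer: after 2 steps: S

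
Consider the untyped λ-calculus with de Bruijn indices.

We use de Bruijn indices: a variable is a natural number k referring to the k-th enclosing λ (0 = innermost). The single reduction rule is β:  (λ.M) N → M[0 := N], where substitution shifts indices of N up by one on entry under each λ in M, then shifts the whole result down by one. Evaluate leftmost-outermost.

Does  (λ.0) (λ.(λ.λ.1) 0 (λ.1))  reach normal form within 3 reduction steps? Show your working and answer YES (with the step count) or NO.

  start: (λ.0) (λ.(λ.λ.1) 0 (λ.1))
  [1] λ.(λ.λ.1) 0 (λ.1)
  [2] λ.(λ.1) (λ.1)
  [3] λ.0

Answer: YES — reaches normal form λ.0 in 3 ≤ 3 steps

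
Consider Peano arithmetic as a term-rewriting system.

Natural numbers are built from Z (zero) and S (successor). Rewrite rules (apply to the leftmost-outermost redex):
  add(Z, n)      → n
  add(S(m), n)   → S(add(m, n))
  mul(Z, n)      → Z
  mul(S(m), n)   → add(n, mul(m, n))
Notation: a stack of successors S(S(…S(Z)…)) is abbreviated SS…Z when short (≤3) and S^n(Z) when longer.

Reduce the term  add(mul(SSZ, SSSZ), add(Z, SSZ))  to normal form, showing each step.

Answer: normal form = S^8(Z)  (in 19 steps)

Reduction:
  start: add(mul(SSZ, SSSZ), add(Z, SSZ))
  [1] add(add(SSSZ, mul(SZ, SSSZ)), add(Z, SSZ))
  [2] add(S(add(SSZ, mul(SZ, SSSZ))), add(Z, SSZ))
  [3] S(add(add(SSZ, mul(SZ, SSSZ)), add(Z, SSZ)))
  [4] S(add(S(add(SZ, mul(SZ, SSSZ))), add(Z, SSZ)))
  [5] S(S(add(add(SZ, mul(SZ, SSSZ)), add(Z, SSZ))))
  [6] S(S(add(S(add(Z, mul(SZ, SSSZ))), add(Z, SSZ))))
  [7] S(S(S(add(add(Z, mul(SZ, SSSZ)), add(Z, SSZ)))))
  [8] S(S(S(add(mul(SZ, SSSZ), add(Z, SSZ)))))
  [9] S(S(S(add(add(SSSZ, mul(Z, SSSZ)), add(Z, SSZ)))))
  [10] S(S(S(add(S(add(SSZ, mul(Z, SSSZ))), add(Z, SSZ)))))
  [11] S(S(S(S(add(add(SSZ, mul(Z, SSSZ)), add(Z, SSZ))))))
  [12] S(S(S(S(add(S(add(SZ, mul(Z, SSSZ))), add(Z, SSZ))))))
  [13] S(S(S(S(S(add(add(SZ, mul(Z, SSSZ)), add(Z, SSZ)))))))
  [14] S(S(S(S(S(add(S(add(Z, mul(Z, SSSZ))), add(Z, SSZ)))))))
  [15] S(S(S(S(S(S(add(add(Z, mul(Z, SSSZ)), add(Z, SSZ))))))))
  [16] S(S(S(S(S(S(add(mul(Z, SSSZ), add(Z, SSZ))))))))
  [17] S(S(S(S(S(S(add(Z, add(Z, SSZ))))))))
  [18] S(S(S(S(S(S(add(Z, SSZ)))))))
  [19] S^8(Z)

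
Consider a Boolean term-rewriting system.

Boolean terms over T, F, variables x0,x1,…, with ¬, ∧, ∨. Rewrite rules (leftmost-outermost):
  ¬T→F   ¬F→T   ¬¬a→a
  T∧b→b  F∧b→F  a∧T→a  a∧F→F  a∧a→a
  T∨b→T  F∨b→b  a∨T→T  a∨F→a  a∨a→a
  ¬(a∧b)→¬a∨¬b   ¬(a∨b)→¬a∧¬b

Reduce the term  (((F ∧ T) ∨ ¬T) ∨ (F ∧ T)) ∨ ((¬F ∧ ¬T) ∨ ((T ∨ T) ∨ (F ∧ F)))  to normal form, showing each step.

  start: (((F ∧ T) ∨ ¬T) ∨ (F ∧ T)) ∨ ((¬F ∧ ¬T) ∨ ((T ∨ T) ∨ (F ∧ F)))
  [1] ((F ∨ ¬T) ∨ (F ∧ T)) ∨ ((¬F ∧ ¬T) ∨ ((T ∨ T) ∨ (F ∧ F)))
  [2] (¬T ∨ (F ∧ T)) ∨ ((¬F ∧ ¬T) ∨ ((T ∨ T) ∨ (F ∧ F)))
  [3] (F ∨ (F ∧ T)) ∨ ((¬F ∧ ¬T) ∨ ((T ∨ T) ∨ (F ∧ F)))
  [4] (F ∧ T) ∨ ((¬F ∧ ¬T) ∨ ((T ∨ T) ∨ (F ∧ F)))
  [5] F ∨ ((¬F ∧ ¬T) ∨ ((T ∨ T) ∨ (F ∧ F)))
  [6] (¬F ∧ ¬T) ∨ ((T ∨ T) ∨ (F ∧ F))
  [7] (T ∧ ¬T) ∨ ((T ∨ T) ∨ (F ∧ F))
  [8] ¬T ∨ ((T ∨ T) ∨ (F ∧ F))
  [9] F ∨ ((T ∨ T) ∨ (F ∧ F))
  [10] (T ∨ T) ∨ (F ∧ F)
  [11] T ∨ (F ∧ F)
  [12] T

Answer: normal form = T  (in 12 steps)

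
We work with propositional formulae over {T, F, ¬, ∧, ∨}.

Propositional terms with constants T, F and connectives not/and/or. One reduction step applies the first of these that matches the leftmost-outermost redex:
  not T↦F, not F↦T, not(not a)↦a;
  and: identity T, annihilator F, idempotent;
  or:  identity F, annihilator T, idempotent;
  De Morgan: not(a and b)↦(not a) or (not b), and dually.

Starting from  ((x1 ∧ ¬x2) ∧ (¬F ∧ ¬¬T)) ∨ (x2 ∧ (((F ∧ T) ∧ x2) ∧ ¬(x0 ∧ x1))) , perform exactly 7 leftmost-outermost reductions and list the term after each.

Answer: after 7 steps: (x1 ∧ ¬x2) ∨ (x2 ∧ F)

Reduction:
  start: ((x1 ∧ ¬x2) ∧ (¬F ∧ ¬¬T)) ∨ (x2 ∧ (((F ∧ T) ∧ x2) ∧ ¬(x0 ∧ x1)))
  step 1: ((x1 ∧ ¬x2) ∧ (T ∧ ¬¬T)) ∨ (x2 ∧ (((F ∧ T) ∧ x2) ∧ ¬(x0 ∧ x1)))
  step 2: ((x1 ∧ ¬x2) ∧ ¬¬T) ∨ (x2 ∧ (((F ∧ T) ∧ x2) ∧ ¬(x0 ∧ x1)))
  step 3: ((x1 ∧ ¬x2) ∧ T) ∨ (x2 ∧ (((F ∧ T) ∧ x2) ∧ ¬(x0 ∧ x1)))
  step 4: (x1 ∧ ¬x2) ∨ (x2 ∧ (((F ∧ T) ∧ x2) ∧ ¬(x0 ∧ x1)))
  step 5: (x1 ∧ ¬x2) ∨ (x2 ∧ ((F ∧ x2) ∧ ¬(x0 ∧ x1)))
  step 6: (x1 ∧ ¬x2) ∨ (x2 ∧ (F ∧ ¬(x0 ∧ x1)))
  step 7: (x1 ∧ ¬x2) ∨ (x2 ∧ F)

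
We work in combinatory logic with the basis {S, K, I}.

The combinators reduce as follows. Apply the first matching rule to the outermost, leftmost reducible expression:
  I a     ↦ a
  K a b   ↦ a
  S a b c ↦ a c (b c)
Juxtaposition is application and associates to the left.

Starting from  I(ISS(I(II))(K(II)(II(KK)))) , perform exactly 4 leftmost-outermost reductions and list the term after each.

Answer: after 4 steps: S(II)(I(II)(K(II)(II(KK))))

Working:
  start: I(ISS(I(II))(K(II)(II(KK))))
  [1] ISS(I(II))(K(II)(II(KK)))
  [2] SS(I(II))(K(II)(II(KK)))
  [3] S(K(II)(II(KK)))(I(II)(K(II)(II(KK))))
  [4] S(II)(I(II)(K(II)(II(KK))))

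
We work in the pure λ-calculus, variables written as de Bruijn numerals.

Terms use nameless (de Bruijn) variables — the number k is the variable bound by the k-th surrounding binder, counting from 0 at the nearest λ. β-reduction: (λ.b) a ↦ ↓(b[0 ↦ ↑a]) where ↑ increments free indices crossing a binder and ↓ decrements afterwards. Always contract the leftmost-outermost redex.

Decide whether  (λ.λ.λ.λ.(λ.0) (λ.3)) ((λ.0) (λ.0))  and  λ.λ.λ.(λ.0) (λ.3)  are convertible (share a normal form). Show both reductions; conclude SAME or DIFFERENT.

Term A:
  start: (λ.λ.λ.λ.(λ.0) (λ.3)) ((λ.0) (λ.0))
  step 1: λ.λ.λ.(λ.0) (λ.3)
  step 2: λ.λ.λ.λ.3

Term B:
  start: λ.λ.λ.(λ.0) (λ.3)
  step 1: λ.λ.λ.λ.3

Answer: SAME — A ⇓ λ.λ.λ.λ.3, B ⇓ λ.λ.λ.λ.3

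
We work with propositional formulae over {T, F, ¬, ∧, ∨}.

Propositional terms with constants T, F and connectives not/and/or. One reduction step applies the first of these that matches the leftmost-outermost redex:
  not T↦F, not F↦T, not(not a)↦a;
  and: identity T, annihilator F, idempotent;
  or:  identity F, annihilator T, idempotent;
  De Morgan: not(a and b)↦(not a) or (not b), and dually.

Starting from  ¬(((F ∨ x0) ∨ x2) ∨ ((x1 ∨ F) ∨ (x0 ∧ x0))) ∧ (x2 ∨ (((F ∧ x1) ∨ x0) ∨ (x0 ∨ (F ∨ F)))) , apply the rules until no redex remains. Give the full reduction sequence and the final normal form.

Answer: normal form = ((¬x0 ∧ ¬x2) ∧ (¬x1 ∧ ¬x0)) ∧ (x2 ∨ x0)  (in 16 steps)

Reduction:
  start: ¬(((F ∨ x0) ∨ x2) ∨ ((x1 ∨ F) ∨ (x0 ∧ x0))) ∧ (x2 ∨ (((F ∧ x1) ∨ x0) ∨ (x0 ∨ (F ∨ F))))
  step 1: (¬((F ∨ x0) ∨ x2) ∧ ¬((x1 ∨ F) ∨ (x0 ∧ x0))) ∧ (x2 ∨ (((F ∧ x1) ∨ x0) ∨ (x0 ∨ (F ∨ F))))
  step 2: ((¬(F ∨ x0) ∧ ¬x2) ∧ ¬((x1 ∨ F) ∨ (x0 ∧ x0))) ∧ (x2 ∨ (((F ∧ x1) ∨ x0) ∨ (x0 ∨ (F ∨ F))))
  step 3: (((¬F ∧ ¬x0) ∧ ¬x2) ∧ ¬((x1 ∨ F) ∨ (x0 ∧ x0))) ∧ (x2 ∨ (((F ∧ x1) ∨ x0) ∨ (x0 ∨ (F ∨ F))))
  step 4: (((T ∧ ¬x0) ∧ ¬x2) ∧ ¬((x1 ∨ F) ∨ (x0 ∧ x0))) ∧ (x2 ∨ (((F ∧ x1) ∨ x0) ∨ (x0 ∨ (F ∨ F))))
  step 5: ((¬x0 ∧ ¬x2) ∧ ¬((x1 ∨ F) ∨ (x0 ∧ x0))) ∧ (x2 ∨ (((F ∧ x1) ∨ x0) ∨ (x0 ∨ (F ∨ F))))
  step 6: ((¬x0 ∧ ¬x2) ∧ (¬(x1 ∨ F) ∧ ¬(x0 ∧ x0))) ∧ (x2 ∨ (((F ∧ x1) ∨ x0) ∨ (x0 ∨ (F ∨ F))))
  step 7: ((¬x0 ∧ ¬x2) ∧ ((¬x1 ∧ ¬F) ∧ ¬(x0 ∧ x0))) ∧ (x2 ∨ (((F ∧ x1) ∨ x0) ∨ (x0 ∨ (F ∨ F))))
  step 8: ((¬x0 ∧ ¬x2) ∧ ((¬x1 ∧ T) ∧ ¬(x0 ∧ x0))) ∧ (x2 ∨ (((F ∧ x1) ∨ x0) ∨ (x0 ∨ (F ∨ F))))
  step 9: ((¬x0 ∧ ¬x2) ∧ (¬x1 ∧ ¬(x0 ∧ x0))) ∧ (x2 ∨ (((F ∧ x1) ∨ x0) ∨ (x0 ∨ (F ∨ F))))
  step 10: ((¬x0 ∧ ¬x2) ∧ (¬x1 ∧ (¬x0 ∨ ¬x0))) ∧ (x2 ∨ (((F ∧ x1) ∨ x0) ∨ (x0 ∨ (F ∨ F))))
  step 11: ((¬x0 ∧ ¬x2) ∧ (¬x1 ∧ ¬x0)) ∧ (x2 ∨ (((F ∧ x1) ∨ x0) ∨ (x0 ∨ (F ∨ F))))
  step 12: ((¬x0 ∧ ¬x2) ∧ (¬x1 ∧ ¬x0)) ∧ (x2 ∨ ((F ∨ x0) ∨ (x0 ∨ (F ∨ F))))
  step 13: ((¬x0 ∧ ¬x2) ∧ (¬x1 ∧ ¬x0)) ∧ (x2 ∨ (x0 ∨ (x0 ∨ (F ∨ F))))
  step 14: ((¬x0 ∧ ¬x2) ∧ (¬x1 ∧ ¬x0)) ∧ (x2 ∨ (x0 ∨ (x0 ∨ F)))
  step 15: ((¬x0 ∧ ¬x2) ∧ (¬x1 ∧ ¬x0)) ∧ (x2 ∨ (x0 ∨ x0))
  step 16: ((¬x0 ∧ ¬x2) ∧ (¬x1 ∧ ¬x0)) ∧ (x2 ∨ x0)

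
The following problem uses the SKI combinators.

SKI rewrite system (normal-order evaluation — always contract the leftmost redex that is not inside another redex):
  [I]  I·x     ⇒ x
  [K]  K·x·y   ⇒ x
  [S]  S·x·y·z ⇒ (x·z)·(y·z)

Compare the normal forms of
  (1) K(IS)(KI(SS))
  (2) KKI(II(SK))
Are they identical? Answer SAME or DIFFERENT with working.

Term A:
  start: K(IS)(KI(SS))
  →1  IS
  →2  S

Term B:
  start: KKI(II(SK))
  →1  K(II(SK))
  →2  K(I(SK))
  →3  K(SK)

Answer: DIFFERENT — A ⇓ S, B ⇓ K(SK)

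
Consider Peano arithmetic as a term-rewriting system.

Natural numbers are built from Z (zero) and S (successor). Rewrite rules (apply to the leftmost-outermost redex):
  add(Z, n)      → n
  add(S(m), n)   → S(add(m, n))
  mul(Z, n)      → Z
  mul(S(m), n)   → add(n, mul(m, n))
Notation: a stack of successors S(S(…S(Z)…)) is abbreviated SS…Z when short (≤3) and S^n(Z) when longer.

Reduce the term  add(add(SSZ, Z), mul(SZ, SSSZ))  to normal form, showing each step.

Answer: normal form = S^5(Z)  (in 12 steps)

Working:
  start: add(add(SSZ, Z), mul(SZ, SSSZ))
  [1] add(S(add(SZ, Z)), mul(SZ, SSSZ))
  [2] S(add(add(SZ, Z), mul(SZ, SSSZ)))
  [3] S(add(S(add(Z, Z)), mul(SZ, SSSZ)))
  [4] S(S(add(add(Z, Z), mul(SZ, SSSZ))))
  [5] S(S(add(Z, mul(SZ, SSSZ))))
  [6] S(S(mul(SZ, SSSZ)))
  [7] S(S(add(SSSZ, mul(Z, SSSZ))))
  [8] S(S(S(add(SSZ, mul(Z, SSSZ)))))
  [9] S(S(S(S(add(SZ, mul(Z, SSSZ))))))
  [10] S(S(S(S(S(add(Z, mul(Z, SSSZ)))))))
  [11] S(S(S(S(S(mul(Z, SSSZ))))))
  [12] S^5(Z)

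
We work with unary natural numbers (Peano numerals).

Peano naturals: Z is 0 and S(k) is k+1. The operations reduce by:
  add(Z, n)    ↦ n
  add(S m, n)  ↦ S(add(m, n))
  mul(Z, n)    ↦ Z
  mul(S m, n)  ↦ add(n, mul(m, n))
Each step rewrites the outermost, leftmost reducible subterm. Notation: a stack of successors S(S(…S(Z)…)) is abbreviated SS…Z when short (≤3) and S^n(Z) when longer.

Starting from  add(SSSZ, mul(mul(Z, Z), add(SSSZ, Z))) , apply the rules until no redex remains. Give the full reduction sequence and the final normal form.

  start: add(SSSZ, mul(mul(Z, Z), add(SSSZ, Z)))
  [1] S(add(SSZ, mul(mul(Z, Z), add(SSSZ, Z))))
  [2] S(S(add(SZ, mul(mul(Z, Z), add(SSSZ, Z)))))
  [3] S(S(S(add(Z, mul(mul(Z, Z), add(SSSZ, Z))))))
  [4] S(S(S(mul(mul(Z, Z), add(SSSZ, Z)))))
  [5] S(S(S(mul(Z, add(SSSZ, Z)))))
  [6] SSSZ

Answer: normal form = SSSZ  (in 6 steps)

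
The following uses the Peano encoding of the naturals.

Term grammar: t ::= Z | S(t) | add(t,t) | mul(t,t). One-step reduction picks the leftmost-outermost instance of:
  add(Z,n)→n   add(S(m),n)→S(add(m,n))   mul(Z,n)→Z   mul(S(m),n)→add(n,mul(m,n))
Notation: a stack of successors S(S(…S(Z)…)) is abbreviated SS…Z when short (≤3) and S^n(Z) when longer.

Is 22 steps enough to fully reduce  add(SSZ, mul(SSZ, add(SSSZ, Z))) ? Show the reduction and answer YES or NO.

Answer: YES — reaches normal form S^8(Z) in 22 ≤ 22 steps

Reduction:
  start: add(SSZ, mul(SSZ, add(SSSZ, Z)))
  →1  S(add(SZ, mul(SSZ, add(SSSZ, Z))))
  →2  S(S(add(Z, mul(SSZ, add(SSSZ, Z)))))
  →3  S(S(mul(SSZ, add(SSSZ, Z))))
  →4  S(S(add(add(SSSZ, Z), mul(SZ, add(SSSZ, Z)))))
  →5  S(S(add(S(add(SSZ, Z)), mul(SZ, add(SSSZ, Z)))))
  →6  S(S(S(add(add(SSZ, Z), mul(SZ, add(SSSZ, Z))))))
  →7  S(S(S(add(S(add(SZ, Z)), mul(SZ, add(SSSZ, Z))))))
  →8  S(S(S(S(add(add(SZ, Z), mul(SZ, add(SSSZ, Z)))))))
  →9  S(S(S(S(add(S(add(Z, Z)), mul(SZ, add(SSSZ, Z)))))))
  →10  S(S(S(S(S(add(add(Z, Z), mul(SZ, add(SSSZ, Z))))))))
  →11  S(S(S(S(S(add(Z, mul(SZ, add(SSSZ, Z))))))))
  →12  S(S(S(S(S(mul(SZ, add(SSSZ, Z)))))))
  →13  S(S(S(S(S(add(add(SSSZ, Z), mul(Z, add(SSSZ, Z))))))))
  →14  S(S(S(S(S(add(S(add(SSZ, Z)), mul(Z, add(SSSZ, Z))))))))
  →15  S(S(S(S(S(S(add(add(SSZ, Z), mul(Z, add(SSSZ, Z)))))))))
  →16  S(S(S(S(S(S(add(S(add(SZ, Z)), mul(Z, add(SSSZ, Z)))))))))
  →17  S(S(S(S(S(S(S(add(add(SZ, Z), mul(Z, add(SSSZ, Z))))))))))
  →18  S(S(S(S(S(S(S(add(S(add(Z, Z)), mul(Z, add(SSSZ, Z))))))))))
  →19  S(S(S(S(S(S(S(S(add(add(Z, Z), mul(Z, add(SSSZ, Z)))))))))))
  →20  S(S(S(S(S(S(S(S(add(Z, mul(Z, add(SSSZ, Z)))))))))))
  →21  S(S(S(S(S(S(S(S(mul(Z, add(SSSZ, Z))))))))))
  →22  S^8(Z)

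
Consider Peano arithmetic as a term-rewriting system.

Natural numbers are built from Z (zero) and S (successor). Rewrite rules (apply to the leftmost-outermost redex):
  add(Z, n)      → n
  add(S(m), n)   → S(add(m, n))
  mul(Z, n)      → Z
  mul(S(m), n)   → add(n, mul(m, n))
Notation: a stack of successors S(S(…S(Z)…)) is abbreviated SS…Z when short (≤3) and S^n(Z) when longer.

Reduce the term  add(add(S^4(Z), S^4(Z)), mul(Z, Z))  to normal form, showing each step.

  start: add(add(S^4(Z), S^4(Z)), mul(Z, Z))
  →1  add(S(add(SSSZ, S^4(Z))), mul(Z, Z))
  →2  S(add(add(SSSZ, S^4(Z)), mul(Z, Z)))
  →3  S(add(S(add(SSZ, S^4(Z))), mul(Z, Z)))
  →4  S(S(add(add(SSZ, S^4(Z)), mul(Z, Z))))
  →5  S(S(add(S(add(SZ, S^4(Z))), mul(Z, Z))))
  →6  S(S(S(add(add(SZ, S^4(Z)), mul(Z, Z)))))
  →7  S(S(S(add(S(add(Z, S^4(Z))), mul(Z, Z)))))
  →8  S(S(S(S(add(add(Z, S^4(Z)), mul(Z, Z))))))
  →9  S(S(S(S(add(S^4(Z), mul(Z, Z))))))
  →10  S(S(S(S(S(add(SSSZ, mul(Z, Z)))))))
  →11  S(S(S(S(S(S(add(SSZ, mul(Z, Z))))))))
  →12  S(S(S(S(S(S(S(add(SZ, mul(Z, Z)))))))))
  →13  S(S(S(S(S(S(S(S(add(Z, mul(Z, Z))))))))))
  →14  S(S(S(S(S(S(S(S(mul(Z, Z)))))))))
  →15  S^8(Z)

Answer: normal form = S^8(Z)  (in 15 steps)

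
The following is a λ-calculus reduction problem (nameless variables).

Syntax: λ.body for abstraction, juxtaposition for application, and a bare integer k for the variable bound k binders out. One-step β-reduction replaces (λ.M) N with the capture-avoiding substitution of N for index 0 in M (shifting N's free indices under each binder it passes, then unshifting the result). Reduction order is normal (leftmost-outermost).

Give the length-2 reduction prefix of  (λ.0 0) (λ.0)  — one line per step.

  start: (λ.0 0) (λ.0)
  →1  (λ.0) (λ.0)
  →2  λ.0

Answer: after 2 steps: λ.0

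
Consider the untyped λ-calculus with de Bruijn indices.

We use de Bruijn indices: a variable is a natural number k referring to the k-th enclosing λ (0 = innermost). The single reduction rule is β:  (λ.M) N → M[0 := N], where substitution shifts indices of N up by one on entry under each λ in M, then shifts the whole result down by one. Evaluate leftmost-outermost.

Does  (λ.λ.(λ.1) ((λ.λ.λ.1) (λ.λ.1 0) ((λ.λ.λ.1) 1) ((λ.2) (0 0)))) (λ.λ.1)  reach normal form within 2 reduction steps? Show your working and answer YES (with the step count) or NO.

  start: (λ.λ.(λ.1) ((λ.λ.λ.1) (λ.λ.1 0) ((λ.λ.λ.1) 1) ((λ.2) (0 0)))) (λ.λ.1)
  →1  λ.(λ.1) ((λ.λ.λ.1) (λ.λ.1 0) ((λ.λ.λ.1) (λ.λ.1)) ((λ.λ.λ.1) (0 0)))
  →2  λ.0

Answer: YES — reaches normal form λ.0 in 2 ≤ 2 steps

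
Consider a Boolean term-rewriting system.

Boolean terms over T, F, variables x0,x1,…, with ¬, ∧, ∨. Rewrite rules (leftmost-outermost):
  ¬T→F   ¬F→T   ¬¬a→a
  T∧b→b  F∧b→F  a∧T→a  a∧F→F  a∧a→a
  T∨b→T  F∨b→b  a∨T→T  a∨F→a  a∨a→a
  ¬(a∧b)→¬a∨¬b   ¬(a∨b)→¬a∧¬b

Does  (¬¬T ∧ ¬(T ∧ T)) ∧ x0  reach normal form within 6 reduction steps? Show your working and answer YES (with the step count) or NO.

Answer: YES — reaches normal form F in 6 ≤ 6 steps

Reduction:
  start: (¬¬T ∧ ¬(T ∧ T)) ∧ x0
  →1  (T ∧ ¬(T ∧ T)) ∧ x0
  →2  ¬(T ∧ T) ∧ x0
  →3  (¬T ∨ ¬T) ∧ x0
  →4  ¬T ∧ x0
  →5  F ∧ x0
  →6  F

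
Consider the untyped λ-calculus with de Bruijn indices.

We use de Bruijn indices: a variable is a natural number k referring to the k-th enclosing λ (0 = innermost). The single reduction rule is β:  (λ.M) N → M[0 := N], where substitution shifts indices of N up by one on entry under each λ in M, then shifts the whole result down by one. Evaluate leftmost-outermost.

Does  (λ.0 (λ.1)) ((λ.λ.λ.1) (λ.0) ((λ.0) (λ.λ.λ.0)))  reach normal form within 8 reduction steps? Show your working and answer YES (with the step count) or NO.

Answer: YES — reaches normal form λ.λ.λ.0 in 5 ≤ 8 steps

Derivation:
  start: (λ.0 (λ.1)) ((λ.λ.λ.1) (λ.0) ((λ.0) (λ.λ.λ.0)))
  [1] (λ.λ.λ.1) (λ.0) ((λ.0) (λ.λ.λ.0)) (λ.(λ.λ.λ.1) (λ.0) ((λ.0) (λ.λ.λ.0)))
  [2] (λ.λ.1) ((λ.0) (λ.λ.λ.0)) (λ.(λ.λ.λ.1) (λ.0) ((λ.0) (λ.λ.λ.0)))
  [3] (λ.(λ.0) (λ.λ.λ.0)) (λ.(λ.λ.λ.1) (λ.0) ((λ.0) (λ.λ.λ.0)))
  [4] (λ.0) (λ.λ.λ.0)
  [5] λ.λ.λ.0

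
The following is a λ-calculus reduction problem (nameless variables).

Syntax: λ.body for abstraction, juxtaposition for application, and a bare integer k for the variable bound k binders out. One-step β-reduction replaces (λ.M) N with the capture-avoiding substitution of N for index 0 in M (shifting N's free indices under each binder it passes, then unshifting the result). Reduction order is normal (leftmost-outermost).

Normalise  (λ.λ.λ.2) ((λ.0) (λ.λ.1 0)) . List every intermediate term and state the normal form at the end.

  start: (λ.λ.λ.2) ((λ.0) (λ.λ.1 0))
  [1] λ.λ.(λ.0) (λ.λ.1 0)
  [2] λ.λ.λ.λ.1 0

Answer: normal form = λ.λ.λ.λ.1 0  (in 2 steps)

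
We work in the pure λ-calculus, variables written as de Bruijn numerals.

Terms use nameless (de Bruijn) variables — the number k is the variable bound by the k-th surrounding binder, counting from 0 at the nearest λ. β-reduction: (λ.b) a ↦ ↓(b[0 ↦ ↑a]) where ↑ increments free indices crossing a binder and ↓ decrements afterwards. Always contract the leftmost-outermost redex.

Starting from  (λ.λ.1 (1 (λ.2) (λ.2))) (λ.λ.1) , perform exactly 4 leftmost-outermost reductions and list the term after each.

  start: (λ.λ.1 (1 (λ.2) (λ.2))) (λ.λ.1)
  step 1: λ.(λ.λ.1) ((λ.λ.1) (λ.λ.λ.1) (λ.λ.λ.1))
  step 2: λ.λ.(λ.λ.1) (λ.λ.λ.1) (λ.λ.λ.1)
  step 3: λ.λ.(λ.λ.λ.λ.1) (λ.λ.λ.1)
  step 4: λ.λ.λ.λ.λ.1

Answer: after 4 steps: λ.λ.λ.λ.λ.1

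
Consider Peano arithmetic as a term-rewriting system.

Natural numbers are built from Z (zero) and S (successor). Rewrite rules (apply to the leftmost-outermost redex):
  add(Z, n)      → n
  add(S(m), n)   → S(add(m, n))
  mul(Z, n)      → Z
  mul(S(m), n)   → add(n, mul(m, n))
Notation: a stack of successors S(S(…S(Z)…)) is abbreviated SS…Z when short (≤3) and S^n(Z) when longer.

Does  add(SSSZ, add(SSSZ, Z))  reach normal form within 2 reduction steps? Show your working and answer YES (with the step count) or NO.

Answer: NO — after 2 steps the term is S(S(add(SZ, add(SSSZ, Z)))), not yet normal

Working:
  start: add(SSSZ, add(SSSZ, Z))
  [1] S(add(SSZ, add(SSSZ, Z)))
  [2] S(S(add(SZ, add(SSSZ, Z))))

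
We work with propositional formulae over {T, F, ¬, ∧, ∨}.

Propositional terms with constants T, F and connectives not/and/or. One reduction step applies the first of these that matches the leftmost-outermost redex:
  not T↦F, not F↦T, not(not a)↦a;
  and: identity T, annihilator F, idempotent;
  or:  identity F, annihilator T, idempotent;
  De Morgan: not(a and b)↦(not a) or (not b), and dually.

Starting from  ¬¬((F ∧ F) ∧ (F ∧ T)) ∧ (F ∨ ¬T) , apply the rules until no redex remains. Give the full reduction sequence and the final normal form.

  start: ¬¬((F ∧ F) ∧ (F ∧ T)) ∧ (F ∨ ¬T)
  →1  ((F ∧ F) ∧ (F ∧ T)) ∧ (F ∨ ¬T)
  →2  (F ∧ (F ∧ T)) ∧ (F ∨ ¬T)
  →3  F ∧ (F ∨ ¬T)
  →4  F

Answer: normal form = F  (in 4 steps)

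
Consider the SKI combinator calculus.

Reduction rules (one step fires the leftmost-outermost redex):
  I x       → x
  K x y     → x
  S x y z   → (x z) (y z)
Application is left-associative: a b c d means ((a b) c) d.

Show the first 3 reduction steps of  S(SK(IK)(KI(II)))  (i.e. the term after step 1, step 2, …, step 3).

  start: S(SK(IK)(KI(II)))
  step 1: S(K(KI(II))(IK(KI(II))))
  step 2: S(KI(II))
  step 3: SI

Answer: after 3 steps: SI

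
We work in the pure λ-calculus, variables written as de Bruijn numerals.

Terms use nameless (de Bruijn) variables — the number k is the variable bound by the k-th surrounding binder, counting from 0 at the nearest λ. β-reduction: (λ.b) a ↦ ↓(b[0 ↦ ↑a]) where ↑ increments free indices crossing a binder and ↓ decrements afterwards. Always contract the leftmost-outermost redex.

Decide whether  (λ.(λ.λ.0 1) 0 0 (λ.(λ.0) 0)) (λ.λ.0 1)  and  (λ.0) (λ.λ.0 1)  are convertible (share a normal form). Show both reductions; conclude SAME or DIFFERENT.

Answer: SAME — A ⇓ λ.λ.0 1, B ⇓ λ.λ.0 1

Working:
Term A:
  start: (λ.(λ.λ.0 1) 0 0 (λ.(λ.0) 0)) (λ.λ.0 1)
  [1] (λ.λ.0 1) (λ.λ.0 1) (λ.λ.0 1) (λ.(λ.0) 0)
  [2] (λ.0 (λ.λ.0 1)) (λ.λ.0 1) (λ.(λ.0) 0)
  [3] (λ.λ.0 1) (λ.λ.0 1) (λ.(λ.0) 0)
  [4] (λ.0 (λ.λ.0 1)) (λ.(λ.0) 0)
  [5] (λ.(λ.0) 0) (λ.λ.0 1)
  [6] (λ.0) (λ.λ.0 1)
  [7] λ.λ.0 1

Term B:
  start: (λ.0) (λ.λ.0 1)
  [1] λ.λ.0 1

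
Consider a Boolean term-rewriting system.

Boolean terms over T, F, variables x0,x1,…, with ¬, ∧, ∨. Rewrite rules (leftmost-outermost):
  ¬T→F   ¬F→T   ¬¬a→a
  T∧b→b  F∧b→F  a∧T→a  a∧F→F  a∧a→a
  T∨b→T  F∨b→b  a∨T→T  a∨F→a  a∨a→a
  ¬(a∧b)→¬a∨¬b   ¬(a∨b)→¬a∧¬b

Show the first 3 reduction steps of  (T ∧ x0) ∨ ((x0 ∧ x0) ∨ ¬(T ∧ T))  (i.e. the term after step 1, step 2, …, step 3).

  start: (T ∧ x0) ∨ ((x0 ∧ x0) ∨ ¬(T ∧ T))
  →1  x0 ∨ ((x0 ∧ x0) ∨ ¬(T ∧ T))
  →2  x0 ∨ (x0 ∨ ¬(T ∧ T))
  →3  x0 ∨ (x0 ∨ (¬T ∨ ¬T))

Answer: after 3 steps: x0 ∨ (x0 ∨ (¬T ∨ ¬T))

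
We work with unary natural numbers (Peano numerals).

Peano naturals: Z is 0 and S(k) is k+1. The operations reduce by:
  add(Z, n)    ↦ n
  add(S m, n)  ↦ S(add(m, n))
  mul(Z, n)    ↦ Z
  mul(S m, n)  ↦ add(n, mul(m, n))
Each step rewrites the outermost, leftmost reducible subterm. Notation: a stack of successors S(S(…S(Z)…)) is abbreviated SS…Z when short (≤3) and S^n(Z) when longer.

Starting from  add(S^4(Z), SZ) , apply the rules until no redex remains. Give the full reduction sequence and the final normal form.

  start: add(S^4(Z), SZ)
  [1] S(add(SSSZ, SZ))
  [2] S(S(add(SSZ, SZ)))
  [3] S(S(S(add(SZ, SZ))))
  [4] S(S(S(S(add(Z, SZ)))))
  [5] S^5(Z)

Answer: normal form = S^5(Z)  (in 5 steps)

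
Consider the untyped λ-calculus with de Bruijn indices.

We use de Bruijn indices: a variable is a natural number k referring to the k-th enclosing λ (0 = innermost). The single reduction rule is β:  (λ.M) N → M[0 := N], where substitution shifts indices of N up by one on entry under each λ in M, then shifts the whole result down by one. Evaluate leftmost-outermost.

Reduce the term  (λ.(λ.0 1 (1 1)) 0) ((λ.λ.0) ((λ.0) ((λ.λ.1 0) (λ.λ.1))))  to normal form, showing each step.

Answer: normal form = λ.0  (in 9 steps)

Derivation:
  start: (λ.(λ.0 1 (1 1)) 0) ((λ.λ.0) ((λ.0) ((λ.λ.1 0) (λ.λ.1))))
  [1] (λ.0 ((λ.λ.0) ((λ.0) ((λ.λ.1 0) (λ.λ.1)))) ((λ.λ.0) ((λ.0) ((λ.λ.1 0) (λ.λ.1))) ((λ.λ.0) ((λ.0) ((λ.λ.1 0) (λ.λ.1)))))) ((λ.λ.0) ((λ.0) ((λ.λ.1 0) (λ.λ.1))))
  [2] (λ.λ.0) ((λ.0) ((λ.λ.1 0) (λ.λ.1))) ((λ.λ.0) ((λ.0) ((λ.λ.1 0) (λ.λ.1)))) ((λ.λ.0) ((λ.0) ((λ.λ.1 0) (λ.λ.1))) ((λ.λ.0) ((λ.0) ((λ.λ.1 0) (λ.λ.1)))))
  [3] (λ.0) ((λ.λ.0) ((λ.0) ((λ.λ.1 0) (λ.λ.1)))) ((λ.λ.0) ((λ.0) ((λ.λ.1 0) (λ.λ.1))) ((λ.λ.0) ((λ.0) ((λ.λ.1 0) (λ.λ.1)))))
  [4] (λ.λ.0) ((λ.0) ((λ.λ.1 0) (λ.λ.1))) ((λ.λ.0) ((λ.0) ((λ.λ.1 0) (λ.λ.1))) ((λ.λ.0) ((λ.0) ((λ.λ.1 0) (λ.λ.1)))))
  [5] (λ.0) ((λ.λ.0) ((λ.0) ((λ.λ.1 0) (λ.λ.1))) ((λ.λ.0) ((λ.0) ((λ.λ.1 0) (λ.λ.1)))))
  [6] (λ.λ.0) ((λ.0) ((λ.λ.1 0) (λ.λ.1))) ((λ.λ.0) ((λ.0) ((λ.λ.1 0) (λ.λ.1))))
  [7] (λ.0) ((λ.λ.0) ((λ.0) ((λ.λ.1 0) (λ.λ.1))))
  [8] (λ.λ.0) ((λ.0) ((λ.λ.1 0) (λ.λ.1)))
  [9] λ.0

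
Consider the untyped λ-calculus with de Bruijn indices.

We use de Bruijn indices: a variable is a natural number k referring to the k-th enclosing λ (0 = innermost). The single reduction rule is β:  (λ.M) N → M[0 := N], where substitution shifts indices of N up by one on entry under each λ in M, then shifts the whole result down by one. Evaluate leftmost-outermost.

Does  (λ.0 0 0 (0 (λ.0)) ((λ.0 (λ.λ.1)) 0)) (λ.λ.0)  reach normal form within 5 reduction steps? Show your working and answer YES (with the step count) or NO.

  start: (λ.0 0 0 (0 (λ.0)) ((λ.0 (λ.λ.1)) 0)) (λ.λ.0)
  →1  (λ.λ.0) (λ.λ.0) (λ.λ.0) ((λ.λ.0) (λ.0)) ((λ.0 (λ.λ.1)) (λ.λ.0))
  →2  (λ.0) (λ.λ.0) ((λ.λ.0) (λ.0)) ((λ.0 (λ.λ.1)) (λ.λ.0))
  →3  (λ.λ.0) ((λ.λ.0) (λ.0)) ((λ.0 (λ.λ.1)) (λ.λ.0))
  →4  (λ.0) ((λ.0 (λ.λ.1)) (λ.λ.0))
  →5  (λ.0 (λ.λ.1)) (λ.λ.0)

Answer: NO — after 5 steps the term is (λ.0 (λ.λ.1)) (λ.λ.0), not yet normal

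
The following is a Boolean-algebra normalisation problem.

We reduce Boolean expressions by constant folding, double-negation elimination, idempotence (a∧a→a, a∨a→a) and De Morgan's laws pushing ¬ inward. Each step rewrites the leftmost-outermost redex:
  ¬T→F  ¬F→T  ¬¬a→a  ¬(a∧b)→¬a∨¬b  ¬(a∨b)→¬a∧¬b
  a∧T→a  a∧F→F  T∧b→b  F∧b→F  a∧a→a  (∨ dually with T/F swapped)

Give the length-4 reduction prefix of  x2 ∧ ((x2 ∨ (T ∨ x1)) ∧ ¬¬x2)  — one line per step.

  start: x2 ∧ ((x2 ∨ (T ∨ x1)) ∧ ¬¬x2)
  step 1: x2 ∧ ((x2 ∨ T) ∧ ¬¬x2)
  step 2: x2 ∧ (T ∧ ¬¬x2)
  step 3: x2 ∧ ¬¬x2
  step 4: x2 ∧ x2

Answer: after 4 steps: x2 ∧ x2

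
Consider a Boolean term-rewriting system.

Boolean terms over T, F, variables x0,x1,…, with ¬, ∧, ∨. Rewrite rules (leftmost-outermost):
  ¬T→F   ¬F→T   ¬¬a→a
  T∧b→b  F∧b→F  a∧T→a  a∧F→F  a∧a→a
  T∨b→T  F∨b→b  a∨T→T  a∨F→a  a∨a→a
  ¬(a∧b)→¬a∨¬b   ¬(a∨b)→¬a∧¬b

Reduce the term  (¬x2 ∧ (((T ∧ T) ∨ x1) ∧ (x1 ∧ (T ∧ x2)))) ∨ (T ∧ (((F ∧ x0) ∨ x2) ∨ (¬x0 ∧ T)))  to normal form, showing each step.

Answer: normal form = (¬x2 ∧ (x1 ∧ x2)) ∨ (x2 ∨ ¬x0)  (in 8 steps)

Derivation:
  start: (¬x2 ∧ (((T ∧ T) ∨ x1) ∧ (x1 ∧ (T ∧ x2)))) ∨ (T ∧ (((F ∧ x0) ∨ x2) ∨ (¬x0 ∧ T)))
  step 1: (¬x2 ∧ ((T ∨ x1) ∧ (x1 ∧ (T ∧ x2)))) ∨ (T ∧ (((F ∧ x0) ∨ x2) ∨ (¬x0 ∧ T)))
  step 2: (¬x2 ∧ (T ∧ (x1 ∧ (T ∧ x2)))) ∨ (T ∧ (((F ∧ x0) ∨ x2) ∨ (¬x0 ∧ T)))
  step 3: (¬x2 ∧ (x1 ∧ (T ∧ x2))) ∨ (T ∧ (((F ∧ x0) ∨ x2) ∨ (¬x0 ∧ T)))
  step 4: (¬x2 ∧ (x1 ∧ x2)) ∨ (T ∧ (((F ∧ x0) ∨ x2) ∨ (¬x0 ∧ T)))
  step 5: (¬x2 ∧ (x1 ∧ x2)) ∨ (((F ∧ x0) ∨ x2) ∨ (¬x0 ∧ T))
  step 6: (¬x2 ∧ (x1 ∧ x2)) ∨ ((F ∨ x2) ∨ (¬x0 ∧ T))
  step 7: (¬x2 ∧ (x1 ∧ x2)) ∨ (x2 ∨ (¬x0 ∧ T))
  step 8: (¬x2 ∧ (x1 ∧ x2)) ∨ (x2 ∨ ¬x0)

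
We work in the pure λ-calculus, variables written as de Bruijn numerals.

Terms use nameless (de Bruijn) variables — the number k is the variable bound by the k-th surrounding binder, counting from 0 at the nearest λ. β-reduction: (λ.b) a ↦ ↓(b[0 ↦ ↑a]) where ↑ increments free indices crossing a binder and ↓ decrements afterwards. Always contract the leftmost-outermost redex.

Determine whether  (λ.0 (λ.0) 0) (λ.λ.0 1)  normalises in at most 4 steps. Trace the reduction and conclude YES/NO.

Answer: YES — reaches normal form λ.0 (λ.0) in 4 ≤ 4 steps

Reduction:
  start: (λ.0 (λ.0) 0) (λ.λ.0 1)
  →1  (λ.λ.0 1) (λ.0) (λ.λ.0 1)
  →2  (λ.0 (λ.0)) (λ.λ.0 1)
  →3  (λ.λ.0 1) (λ.0)
  →4  λ.0 (λ.0)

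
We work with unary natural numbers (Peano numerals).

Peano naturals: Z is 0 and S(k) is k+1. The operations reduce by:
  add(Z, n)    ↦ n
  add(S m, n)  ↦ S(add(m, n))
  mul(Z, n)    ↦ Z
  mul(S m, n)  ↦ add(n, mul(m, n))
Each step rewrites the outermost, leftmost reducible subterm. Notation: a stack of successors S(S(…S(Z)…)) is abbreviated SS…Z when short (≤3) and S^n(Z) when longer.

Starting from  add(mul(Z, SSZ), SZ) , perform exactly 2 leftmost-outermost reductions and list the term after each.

  start: add(mul(Z, SSZ), SZ)
  [1] add(Z, SZ)
  [2] SZ

Answer: after 2 steps: SZ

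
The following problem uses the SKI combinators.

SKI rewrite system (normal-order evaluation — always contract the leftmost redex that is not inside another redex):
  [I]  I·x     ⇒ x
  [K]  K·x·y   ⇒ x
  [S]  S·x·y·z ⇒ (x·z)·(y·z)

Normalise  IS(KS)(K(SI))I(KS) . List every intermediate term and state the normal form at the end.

Answer: normal form = S(SI)(KS)  (in 4 steps)

Reduction:
  start: IS(KS)(K(SI))I(KS)
  step 1: S(KS)(K(SI))I(KS)
  step 2: KSI(K(SI)I)(KS)
  step 3: S(K(SI)I)(KS)
  step 4: S(SI)(KS)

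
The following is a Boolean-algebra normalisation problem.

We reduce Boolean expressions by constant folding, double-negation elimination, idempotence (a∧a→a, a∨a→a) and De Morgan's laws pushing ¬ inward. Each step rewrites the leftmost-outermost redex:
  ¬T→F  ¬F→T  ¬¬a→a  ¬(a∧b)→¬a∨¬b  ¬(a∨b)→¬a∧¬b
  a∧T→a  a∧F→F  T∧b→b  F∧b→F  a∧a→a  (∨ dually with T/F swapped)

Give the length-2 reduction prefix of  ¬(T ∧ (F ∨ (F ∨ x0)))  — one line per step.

Answer: after 2 steps: F ∨ ¬(F ∨ (F ∨ x0))

Reduction:
  start: ¬(T ∧ (F ∨ (F ∨ x0)))
  [1] ¬T ∨ ¬(F ∨ (F ∨ x0))
  [2] F ∨ ¬(F ∨ (F ∨ x0))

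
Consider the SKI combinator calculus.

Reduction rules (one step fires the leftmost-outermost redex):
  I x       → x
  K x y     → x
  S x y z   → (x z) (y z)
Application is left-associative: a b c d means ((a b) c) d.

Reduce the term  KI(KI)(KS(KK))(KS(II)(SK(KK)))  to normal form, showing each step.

Answer: normal form = S(S(SK(KK)))  (in 4 steps)

Derivation:
  start: KI(KI)(KS(KK))(KS(II)(SK(KK)))
  step 1: I(KS(KK))(KS(II)(SK(KK)))
  step 2: KS(KK)(KS(II)(SK(KK)))
  step 3: S(KS(II)(SK(KK)))
  step 4: S(S(SK(KK)))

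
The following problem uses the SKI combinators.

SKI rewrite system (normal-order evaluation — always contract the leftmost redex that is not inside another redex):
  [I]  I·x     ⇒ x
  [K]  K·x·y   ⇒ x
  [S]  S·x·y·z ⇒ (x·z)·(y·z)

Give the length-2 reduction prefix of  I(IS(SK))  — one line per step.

Answer: after 2 steps: S(SK)

Derivation:
  start: I(IS(SK))
  →1  IS(SK)
  →2  S(SK)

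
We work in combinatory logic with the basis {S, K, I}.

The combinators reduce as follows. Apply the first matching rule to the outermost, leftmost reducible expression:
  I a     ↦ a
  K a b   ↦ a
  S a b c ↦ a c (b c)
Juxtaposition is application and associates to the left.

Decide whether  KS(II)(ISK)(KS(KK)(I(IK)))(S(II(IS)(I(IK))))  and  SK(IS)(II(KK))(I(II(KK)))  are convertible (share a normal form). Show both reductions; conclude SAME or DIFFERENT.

Answer: DIFFERENT — A ⇓ SK(S(SK)), B ⇓ K

Working:
Term A:
  start: KS(II)(ISK)(KS(KK)(I(IK)))(S(II(IS)(I(IK))))
  [1] S(ISK)(KS(KK)(I(IK)))(S(II(IS)(I(IK))))
  [2] ISK(S(II(IS)(I(IK))))(KS(KK)(I(IK))(S(II(IS)(I(IK)))))
  [3] SK(S(II(IS)(I(IK))))(KS(KK)(I(IK))(S(II(IS)(I(IK)))))
  [4] K(KS(KK)(I(IK))(S(II(IS)(I(IK)))))(S(II(IS)(I(IK)))(KS(KK)(I(IK))(S(II(IS)(I(IK))))))
  [5] KS(KK)(I(IK))(S(II(IS)(I(IK))))
  [6] S(I(IK))(S(II(IS)(I(IK))))
  [7] S(IK)(S(II(IS)(I(IK))))
  [8] SK(S(II(IS)(I(IK))))
  [9] SK(S(I(IS)(I(IK))))
  [10] SK(S(IS(I(IK))))
  [11] SK(S(S(I(IK))))
  [12] SK(S(S(IK)))
  [13] SK(S(SK))

Term B:
  start: SK(IS)(II(KK))(I(II(KK)))
  [1] K(II(KK))(IS(II(KK)))(I(II(KK)))
  [2] II(KK)(I(II(KK)))
  [3] I(KK)(I(II(KK)))
  [4] KK(I(II(KK)))
  [5] K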